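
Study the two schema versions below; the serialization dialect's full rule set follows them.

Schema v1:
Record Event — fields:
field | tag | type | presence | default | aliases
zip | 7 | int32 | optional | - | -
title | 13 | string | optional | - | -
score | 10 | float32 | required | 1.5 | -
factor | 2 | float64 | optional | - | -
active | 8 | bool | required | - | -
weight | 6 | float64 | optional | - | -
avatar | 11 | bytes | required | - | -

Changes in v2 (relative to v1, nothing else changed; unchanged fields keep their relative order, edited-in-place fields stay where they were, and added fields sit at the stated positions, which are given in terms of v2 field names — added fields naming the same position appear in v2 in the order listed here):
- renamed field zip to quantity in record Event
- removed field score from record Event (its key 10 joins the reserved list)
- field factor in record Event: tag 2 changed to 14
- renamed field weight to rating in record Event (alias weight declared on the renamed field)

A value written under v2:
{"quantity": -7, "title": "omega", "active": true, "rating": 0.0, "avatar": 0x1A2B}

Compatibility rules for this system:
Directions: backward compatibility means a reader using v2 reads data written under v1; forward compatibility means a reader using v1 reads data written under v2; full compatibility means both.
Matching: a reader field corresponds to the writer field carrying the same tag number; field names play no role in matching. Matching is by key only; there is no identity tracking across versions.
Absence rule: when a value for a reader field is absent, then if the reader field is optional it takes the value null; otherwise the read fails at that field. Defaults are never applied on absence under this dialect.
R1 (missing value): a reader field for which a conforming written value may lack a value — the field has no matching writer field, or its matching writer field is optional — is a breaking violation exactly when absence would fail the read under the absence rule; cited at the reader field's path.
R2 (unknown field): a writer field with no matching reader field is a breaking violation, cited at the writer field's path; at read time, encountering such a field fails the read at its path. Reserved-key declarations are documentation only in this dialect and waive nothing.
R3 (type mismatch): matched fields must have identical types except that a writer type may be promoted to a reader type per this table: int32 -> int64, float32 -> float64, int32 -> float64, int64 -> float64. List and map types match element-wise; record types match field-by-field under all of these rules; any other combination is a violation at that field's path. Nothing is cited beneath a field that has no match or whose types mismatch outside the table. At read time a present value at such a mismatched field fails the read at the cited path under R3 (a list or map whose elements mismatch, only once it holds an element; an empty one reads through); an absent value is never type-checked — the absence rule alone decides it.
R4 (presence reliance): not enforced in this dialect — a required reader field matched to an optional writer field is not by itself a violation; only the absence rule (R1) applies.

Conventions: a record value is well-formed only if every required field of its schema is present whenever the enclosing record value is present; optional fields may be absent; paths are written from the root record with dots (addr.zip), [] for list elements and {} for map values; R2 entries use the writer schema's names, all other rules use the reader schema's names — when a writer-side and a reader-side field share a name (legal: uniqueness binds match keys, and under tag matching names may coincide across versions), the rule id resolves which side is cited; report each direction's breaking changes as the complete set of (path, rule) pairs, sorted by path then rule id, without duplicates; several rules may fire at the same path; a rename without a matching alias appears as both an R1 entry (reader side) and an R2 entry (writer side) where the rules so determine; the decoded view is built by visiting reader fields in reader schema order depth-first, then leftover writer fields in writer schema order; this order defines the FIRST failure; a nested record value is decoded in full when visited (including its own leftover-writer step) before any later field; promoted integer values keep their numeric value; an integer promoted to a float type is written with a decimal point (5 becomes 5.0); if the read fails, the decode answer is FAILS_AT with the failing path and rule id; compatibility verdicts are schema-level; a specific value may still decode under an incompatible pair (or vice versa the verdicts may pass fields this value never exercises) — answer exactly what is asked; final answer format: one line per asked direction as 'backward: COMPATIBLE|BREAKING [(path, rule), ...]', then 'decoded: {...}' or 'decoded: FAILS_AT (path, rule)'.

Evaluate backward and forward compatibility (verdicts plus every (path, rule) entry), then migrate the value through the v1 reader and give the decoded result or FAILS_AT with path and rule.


arrows below run writer -> reader for Event
backward on Event — v2 reading data written by v1:
  writer optional, int32 -> int32: reader quantity maps from writer zip
  writer optional, string -> string: reader title maps from writer title
  factor: no writer match
  writer required, bool -> bool: reader active maps from writer active
  writer optional, float64 -> float64: reader rating maps from writer weight
  writer required, bytes -> bytes: reader avatar maps from writer avatar
  leftover writer field: score
  leftover writer field: factor
  R2 fires at factor
  R2 fires at score
  => backward: BREAKING (2)
forward on Event — v1 reading data written by v2:
  writer optional, int32 -> int32: reader zip maps from writer quantity
  writer optional, string -> string: reader title maps from writer title
  score: no writer match
  factor: no writer match
  writer required, bool -> bool: reader active maps from writer active
  writer optional, float64 -> float64: reader weight maps from writer rating
  writer required, bytes -> bytes: reader avatar maps from writer avatar
  leftover writer field: factor
  R2 fires at factor
  R1 fires at score
  => forward: BREAKING (2)
decode (reader v1):
  zip := -7 (from writer quantity)
  title := "omega"
  read fails at score under R1 (no fill)
  => FAILS_AT (score, R1)

backward: BREAKING [(factor, R2), (score, R2)]; forward: BREAKING [(factor, R2), (score, R1)]; decoded: FAILS_AT (score, R1)


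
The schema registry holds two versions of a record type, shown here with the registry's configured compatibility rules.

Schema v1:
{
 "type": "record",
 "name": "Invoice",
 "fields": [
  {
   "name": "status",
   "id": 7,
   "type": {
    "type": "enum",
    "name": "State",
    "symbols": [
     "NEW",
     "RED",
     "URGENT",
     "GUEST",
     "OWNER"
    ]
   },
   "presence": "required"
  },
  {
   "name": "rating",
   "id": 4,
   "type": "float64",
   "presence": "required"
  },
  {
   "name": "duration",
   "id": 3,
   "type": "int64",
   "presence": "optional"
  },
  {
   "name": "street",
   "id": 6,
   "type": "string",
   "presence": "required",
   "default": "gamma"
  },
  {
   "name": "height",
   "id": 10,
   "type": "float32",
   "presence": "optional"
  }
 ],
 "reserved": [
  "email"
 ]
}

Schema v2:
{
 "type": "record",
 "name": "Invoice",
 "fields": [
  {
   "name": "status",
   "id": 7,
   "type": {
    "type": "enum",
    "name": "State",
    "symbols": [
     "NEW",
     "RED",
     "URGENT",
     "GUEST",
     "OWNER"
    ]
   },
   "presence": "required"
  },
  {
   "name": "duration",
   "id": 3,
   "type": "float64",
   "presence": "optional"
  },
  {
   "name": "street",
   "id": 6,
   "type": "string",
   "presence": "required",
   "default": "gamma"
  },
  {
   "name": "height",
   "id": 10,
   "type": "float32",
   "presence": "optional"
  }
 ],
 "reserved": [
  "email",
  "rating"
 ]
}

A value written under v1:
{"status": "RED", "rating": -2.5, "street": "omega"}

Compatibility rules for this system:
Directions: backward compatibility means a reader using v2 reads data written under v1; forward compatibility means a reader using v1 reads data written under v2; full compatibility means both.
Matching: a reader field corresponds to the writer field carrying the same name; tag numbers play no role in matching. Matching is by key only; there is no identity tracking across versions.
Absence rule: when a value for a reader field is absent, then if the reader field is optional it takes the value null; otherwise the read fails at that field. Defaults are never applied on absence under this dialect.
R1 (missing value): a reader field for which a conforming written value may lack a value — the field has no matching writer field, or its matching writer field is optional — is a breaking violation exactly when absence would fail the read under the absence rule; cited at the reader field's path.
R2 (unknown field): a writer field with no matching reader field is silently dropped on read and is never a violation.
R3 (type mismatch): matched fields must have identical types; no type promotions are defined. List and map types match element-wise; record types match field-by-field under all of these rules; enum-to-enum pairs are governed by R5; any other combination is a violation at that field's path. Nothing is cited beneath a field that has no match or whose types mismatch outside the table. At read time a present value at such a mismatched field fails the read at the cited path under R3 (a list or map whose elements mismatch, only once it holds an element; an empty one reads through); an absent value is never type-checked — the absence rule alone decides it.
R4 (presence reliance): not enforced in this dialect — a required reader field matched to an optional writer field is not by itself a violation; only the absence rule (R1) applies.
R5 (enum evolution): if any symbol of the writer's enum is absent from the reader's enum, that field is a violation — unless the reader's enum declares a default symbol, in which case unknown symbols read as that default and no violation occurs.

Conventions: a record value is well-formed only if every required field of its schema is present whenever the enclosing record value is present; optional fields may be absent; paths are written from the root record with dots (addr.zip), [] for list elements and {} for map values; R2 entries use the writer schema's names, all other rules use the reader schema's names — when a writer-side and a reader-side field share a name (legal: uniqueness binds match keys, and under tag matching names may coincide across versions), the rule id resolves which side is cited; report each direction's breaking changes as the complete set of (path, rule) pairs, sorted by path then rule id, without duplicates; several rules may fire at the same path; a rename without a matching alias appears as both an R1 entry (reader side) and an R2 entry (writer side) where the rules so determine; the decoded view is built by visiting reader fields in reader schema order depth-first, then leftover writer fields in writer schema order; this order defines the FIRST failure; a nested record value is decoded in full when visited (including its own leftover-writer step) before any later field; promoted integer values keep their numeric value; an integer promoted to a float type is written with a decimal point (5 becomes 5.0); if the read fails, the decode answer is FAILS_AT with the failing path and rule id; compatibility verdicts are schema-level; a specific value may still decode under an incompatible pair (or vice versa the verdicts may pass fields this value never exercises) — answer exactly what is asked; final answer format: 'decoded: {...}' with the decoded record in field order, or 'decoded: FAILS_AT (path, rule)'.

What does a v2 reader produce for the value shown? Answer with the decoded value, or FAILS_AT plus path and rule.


the writer's type comes first in each Invoice pair
decoding the Invoice value with the v2 reader:
  status := "RED"
  duration := null (missing; optional => null)
  street := "omega"
  height := null (missing; optional => null)
  writer rating: no reader field; dropped
  => decoded: {"status": "RED", "duration": null, "street": "omega", "height": null}
ruling out the remaining Invoice differences:
  field duration in record Invoice: type int64 changed to float64 -> schema-level compatibility only; this Invoice value's decode is unchanged

decoded: {"status": "RED", "duration": null, "street": "omega", "height": null}


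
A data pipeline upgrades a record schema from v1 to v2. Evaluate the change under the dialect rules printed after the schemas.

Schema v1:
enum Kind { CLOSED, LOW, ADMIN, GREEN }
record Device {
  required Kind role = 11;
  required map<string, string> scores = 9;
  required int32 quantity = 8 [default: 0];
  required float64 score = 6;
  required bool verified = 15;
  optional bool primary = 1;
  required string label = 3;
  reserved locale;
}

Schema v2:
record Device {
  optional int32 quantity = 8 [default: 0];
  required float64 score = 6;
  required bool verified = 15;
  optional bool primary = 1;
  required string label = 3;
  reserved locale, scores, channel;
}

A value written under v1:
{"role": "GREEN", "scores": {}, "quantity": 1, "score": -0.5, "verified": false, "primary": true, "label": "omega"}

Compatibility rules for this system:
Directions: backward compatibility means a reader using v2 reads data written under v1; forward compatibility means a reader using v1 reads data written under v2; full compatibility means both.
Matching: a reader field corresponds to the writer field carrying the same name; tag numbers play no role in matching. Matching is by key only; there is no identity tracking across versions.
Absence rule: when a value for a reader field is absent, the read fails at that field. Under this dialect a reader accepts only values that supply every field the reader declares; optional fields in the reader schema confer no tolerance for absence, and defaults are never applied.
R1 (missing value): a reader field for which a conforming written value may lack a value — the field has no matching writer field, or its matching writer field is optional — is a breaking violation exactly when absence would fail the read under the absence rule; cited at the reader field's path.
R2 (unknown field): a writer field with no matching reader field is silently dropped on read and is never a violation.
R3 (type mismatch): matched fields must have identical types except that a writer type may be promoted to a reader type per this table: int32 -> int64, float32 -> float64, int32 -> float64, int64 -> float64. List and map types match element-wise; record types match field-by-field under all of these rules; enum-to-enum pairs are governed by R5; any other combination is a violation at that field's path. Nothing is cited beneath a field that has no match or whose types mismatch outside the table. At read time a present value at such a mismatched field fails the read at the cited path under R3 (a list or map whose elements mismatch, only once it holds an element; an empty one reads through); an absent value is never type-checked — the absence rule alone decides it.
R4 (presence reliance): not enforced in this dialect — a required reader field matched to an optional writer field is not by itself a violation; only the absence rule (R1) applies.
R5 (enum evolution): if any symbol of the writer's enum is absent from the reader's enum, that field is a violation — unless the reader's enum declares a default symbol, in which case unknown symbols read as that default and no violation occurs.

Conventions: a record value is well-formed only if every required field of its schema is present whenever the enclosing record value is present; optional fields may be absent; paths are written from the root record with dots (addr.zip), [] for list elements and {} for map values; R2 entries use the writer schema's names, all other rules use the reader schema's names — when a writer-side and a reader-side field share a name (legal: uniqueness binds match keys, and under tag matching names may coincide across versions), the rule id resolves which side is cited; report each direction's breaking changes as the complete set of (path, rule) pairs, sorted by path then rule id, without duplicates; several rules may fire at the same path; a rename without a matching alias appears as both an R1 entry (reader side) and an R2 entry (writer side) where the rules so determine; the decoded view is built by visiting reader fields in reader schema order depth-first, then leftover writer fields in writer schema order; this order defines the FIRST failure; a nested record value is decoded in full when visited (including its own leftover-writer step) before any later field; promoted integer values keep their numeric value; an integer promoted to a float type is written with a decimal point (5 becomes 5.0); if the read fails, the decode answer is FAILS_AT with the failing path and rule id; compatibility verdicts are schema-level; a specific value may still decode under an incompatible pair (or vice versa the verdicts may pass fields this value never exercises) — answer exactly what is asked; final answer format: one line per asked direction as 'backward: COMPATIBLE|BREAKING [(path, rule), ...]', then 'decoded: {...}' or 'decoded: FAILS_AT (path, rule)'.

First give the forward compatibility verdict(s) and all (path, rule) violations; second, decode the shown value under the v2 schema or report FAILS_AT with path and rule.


forward: BREAKING [(primary, R1), (quantity, R1), (role, R1), (scores, R1)]; decoded: {"quantity": 1, "score": -0.5, "verified": false, "primary": true, "label": "omega"}

arrows below run writer -> reader for Device
forward for Device (reader v1, writer v2):
  no writer field matches reader role
  no writer field matches reader scores
  quantity <- quantity (int32 -> int32, writer optional)
  score <- score (float64 -> float64, writer required)
  verified <- verified (bool -> bool, writer required)
  primary <- primary (bool -> bool, writer optional)
  label <- label (string -> string, writer required)
  violation R1 at primary
  violation R1 at quantity
  violation R1 at role
  violation R1 at scores
  => forward: BREAKING (4)
migrating the Device value to v2:
  quantity := 1
  score := -0.5
  verified := false
  primary := true
  label := "omega"
  writer role: unmatched, discarded
  writer scores: unmatched, discarded
  => decoded: {"quantity": 1, "score": -0.5, "verified": false, "primary": true, "label": "omega"}


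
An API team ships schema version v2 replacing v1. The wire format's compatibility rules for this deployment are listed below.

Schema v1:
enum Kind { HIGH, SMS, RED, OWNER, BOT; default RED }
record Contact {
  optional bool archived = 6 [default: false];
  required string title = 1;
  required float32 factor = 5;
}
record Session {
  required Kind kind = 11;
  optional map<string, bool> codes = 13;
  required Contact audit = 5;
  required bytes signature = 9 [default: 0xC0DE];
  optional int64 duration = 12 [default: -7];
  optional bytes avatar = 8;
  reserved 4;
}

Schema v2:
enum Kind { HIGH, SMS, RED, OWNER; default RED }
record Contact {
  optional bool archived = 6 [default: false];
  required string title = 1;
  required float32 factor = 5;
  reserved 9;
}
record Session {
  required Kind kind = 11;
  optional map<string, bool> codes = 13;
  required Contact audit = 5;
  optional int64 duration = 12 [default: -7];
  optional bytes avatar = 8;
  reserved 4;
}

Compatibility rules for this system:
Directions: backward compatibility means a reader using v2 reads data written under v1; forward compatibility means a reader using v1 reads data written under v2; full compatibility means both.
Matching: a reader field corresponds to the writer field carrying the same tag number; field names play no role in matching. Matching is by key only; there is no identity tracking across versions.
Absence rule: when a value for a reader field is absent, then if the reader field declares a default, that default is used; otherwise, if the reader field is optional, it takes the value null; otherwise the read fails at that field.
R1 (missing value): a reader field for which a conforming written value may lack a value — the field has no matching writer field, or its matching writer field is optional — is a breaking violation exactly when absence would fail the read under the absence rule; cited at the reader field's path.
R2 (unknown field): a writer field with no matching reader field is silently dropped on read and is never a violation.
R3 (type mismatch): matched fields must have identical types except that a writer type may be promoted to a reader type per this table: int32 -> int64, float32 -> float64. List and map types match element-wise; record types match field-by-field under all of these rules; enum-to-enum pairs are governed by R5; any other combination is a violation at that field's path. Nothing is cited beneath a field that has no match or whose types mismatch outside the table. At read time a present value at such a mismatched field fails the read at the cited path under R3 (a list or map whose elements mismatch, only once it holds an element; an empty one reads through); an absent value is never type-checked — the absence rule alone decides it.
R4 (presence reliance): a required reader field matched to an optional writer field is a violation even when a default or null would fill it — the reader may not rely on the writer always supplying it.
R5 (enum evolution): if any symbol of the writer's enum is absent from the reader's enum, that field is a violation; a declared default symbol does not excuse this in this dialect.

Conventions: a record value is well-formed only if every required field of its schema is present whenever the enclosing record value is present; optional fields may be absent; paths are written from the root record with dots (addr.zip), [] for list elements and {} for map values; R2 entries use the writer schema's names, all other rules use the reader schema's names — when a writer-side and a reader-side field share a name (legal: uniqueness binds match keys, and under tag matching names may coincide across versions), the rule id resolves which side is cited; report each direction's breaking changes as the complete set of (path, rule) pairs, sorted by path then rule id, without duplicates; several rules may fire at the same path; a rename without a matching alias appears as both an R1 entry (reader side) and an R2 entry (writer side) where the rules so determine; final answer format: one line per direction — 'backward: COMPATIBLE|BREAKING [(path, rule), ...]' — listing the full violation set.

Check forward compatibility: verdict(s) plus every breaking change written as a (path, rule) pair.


forward: COMPATIBLE []

each type pair in Session: writer, then reader
forward analysis of Session with v1 as reader and v2 as writer:
  kind: Kind -> Kind, writer required; from kind
  codes: map<string, bool> -> map<string, bool>, writer optional; from codes
  audit: Contact -> Contact, writer required; from audit
  no writer field matches reader signature
  duration: int64 -> int64, writer optional; from duration
  avatar: bytes -> bytes, writer optional; from avatar
  audit.archived: bool -> bool, writer optional; from audit.archived
  audit.title: string -> string, writer required; from audit.title
  audit.factor: float32 -> float32, writer required; from audit.factor
  => no violations; forward on Session: COMPATIBLE
remaining Session differences; none change what is asked:
  removed field signature from record Session -> fires no rule on Session, leaving the asked answer as it is
  enum Kind (field kind in record Session): symbol BOT removed -> its effect on Session is confined to the backward direction, not asked


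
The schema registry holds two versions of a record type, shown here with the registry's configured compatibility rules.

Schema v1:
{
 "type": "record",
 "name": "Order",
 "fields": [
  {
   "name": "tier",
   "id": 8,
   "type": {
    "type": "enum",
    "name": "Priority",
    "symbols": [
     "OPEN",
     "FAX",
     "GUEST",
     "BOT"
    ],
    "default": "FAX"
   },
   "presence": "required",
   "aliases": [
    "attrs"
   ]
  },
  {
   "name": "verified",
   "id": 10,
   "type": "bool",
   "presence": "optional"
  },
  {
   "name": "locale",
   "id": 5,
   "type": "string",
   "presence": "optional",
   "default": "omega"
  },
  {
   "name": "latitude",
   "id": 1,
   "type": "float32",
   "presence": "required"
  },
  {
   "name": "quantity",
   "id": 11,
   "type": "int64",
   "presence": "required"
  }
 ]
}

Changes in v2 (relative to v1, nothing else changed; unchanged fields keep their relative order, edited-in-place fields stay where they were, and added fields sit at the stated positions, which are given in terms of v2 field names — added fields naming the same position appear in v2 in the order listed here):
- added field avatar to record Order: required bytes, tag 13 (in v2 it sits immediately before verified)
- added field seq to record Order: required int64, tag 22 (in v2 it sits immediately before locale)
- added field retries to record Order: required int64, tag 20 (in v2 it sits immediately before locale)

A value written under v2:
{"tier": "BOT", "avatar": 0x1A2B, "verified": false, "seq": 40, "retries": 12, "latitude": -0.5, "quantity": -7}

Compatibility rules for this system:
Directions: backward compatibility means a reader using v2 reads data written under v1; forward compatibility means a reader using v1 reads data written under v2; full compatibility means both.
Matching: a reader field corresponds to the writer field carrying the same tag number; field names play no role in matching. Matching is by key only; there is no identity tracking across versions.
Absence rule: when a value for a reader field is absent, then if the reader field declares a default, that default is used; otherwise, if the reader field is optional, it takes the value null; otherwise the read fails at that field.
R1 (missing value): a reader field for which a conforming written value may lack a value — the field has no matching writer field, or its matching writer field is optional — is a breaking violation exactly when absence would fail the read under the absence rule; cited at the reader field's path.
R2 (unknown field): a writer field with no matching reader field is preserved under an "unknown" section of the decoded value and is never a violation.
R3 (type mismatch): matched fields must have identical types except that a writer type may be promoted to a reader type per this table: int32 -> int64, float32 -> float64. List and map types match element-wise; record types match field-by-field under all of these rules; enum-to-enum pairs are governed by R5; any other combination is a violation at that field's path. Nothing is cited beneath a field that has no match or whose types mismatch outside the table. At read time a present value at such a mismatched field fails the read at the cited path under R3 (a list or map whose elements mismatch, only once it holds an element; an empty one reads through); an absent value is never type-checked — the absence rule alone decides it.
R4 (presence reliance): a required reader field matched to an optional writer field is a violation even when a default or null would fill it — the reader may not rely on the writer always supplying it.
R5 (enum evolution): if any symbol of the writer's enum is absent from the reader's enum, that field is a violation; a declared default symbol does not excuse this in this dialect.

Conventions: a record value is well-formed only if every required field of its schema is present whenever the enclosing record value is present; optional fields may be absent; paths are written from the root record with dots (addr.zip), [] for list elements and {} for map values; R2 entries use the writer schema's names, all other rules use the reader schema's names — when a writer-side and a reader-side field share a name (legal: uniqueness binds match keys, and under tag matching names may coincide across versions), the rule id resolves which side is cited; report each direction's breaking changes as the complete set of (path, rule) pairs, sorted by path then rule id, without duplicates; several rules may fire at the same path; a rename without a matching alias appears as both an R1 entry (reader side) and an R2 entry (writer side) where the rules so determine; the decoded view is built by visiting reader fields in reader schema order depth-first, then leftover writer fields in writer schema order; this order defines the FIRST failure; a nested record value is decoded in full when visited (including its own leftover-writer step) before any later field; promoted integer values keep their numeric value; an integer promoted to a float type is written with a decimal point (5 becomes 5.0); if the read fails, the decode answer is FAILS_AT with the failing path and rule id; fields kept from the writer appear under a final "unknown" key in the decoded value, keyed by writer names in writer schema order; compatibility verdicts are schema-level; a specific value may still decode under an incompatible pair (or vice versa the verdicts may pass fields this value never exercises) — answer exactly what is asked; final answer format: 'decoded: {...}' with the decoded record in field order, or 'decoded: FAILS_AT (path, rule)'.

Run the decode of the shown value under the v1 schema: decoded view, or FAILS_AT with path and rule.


the writer's type comes first in each Order pair
migrating the Order value to v1:
  tier := "BOT"
  verified := false
  locale := "omega" (no value, default fills)
  latitude := -0.5
  quantity := -7
  writer avatar: kept under "unknown"
  writer seq: kept under "unknown"
  writer retries: kept under "unknown"
  => decoded: {"tier": "BOT", "verified": false, "locale": "omega", "latitude": -0.5, "quantity": -7, "unknown": {"avatar": 0x1A2B, "seq": 40, "retries": 12}}

decoded: {"tier": "BOT", "verified": false, "locale": "omega", "latitude": -0.5, "quantity": -7, "unknown": {"avatar": 0x1A2B, "seq": 40, "retries": 12}}


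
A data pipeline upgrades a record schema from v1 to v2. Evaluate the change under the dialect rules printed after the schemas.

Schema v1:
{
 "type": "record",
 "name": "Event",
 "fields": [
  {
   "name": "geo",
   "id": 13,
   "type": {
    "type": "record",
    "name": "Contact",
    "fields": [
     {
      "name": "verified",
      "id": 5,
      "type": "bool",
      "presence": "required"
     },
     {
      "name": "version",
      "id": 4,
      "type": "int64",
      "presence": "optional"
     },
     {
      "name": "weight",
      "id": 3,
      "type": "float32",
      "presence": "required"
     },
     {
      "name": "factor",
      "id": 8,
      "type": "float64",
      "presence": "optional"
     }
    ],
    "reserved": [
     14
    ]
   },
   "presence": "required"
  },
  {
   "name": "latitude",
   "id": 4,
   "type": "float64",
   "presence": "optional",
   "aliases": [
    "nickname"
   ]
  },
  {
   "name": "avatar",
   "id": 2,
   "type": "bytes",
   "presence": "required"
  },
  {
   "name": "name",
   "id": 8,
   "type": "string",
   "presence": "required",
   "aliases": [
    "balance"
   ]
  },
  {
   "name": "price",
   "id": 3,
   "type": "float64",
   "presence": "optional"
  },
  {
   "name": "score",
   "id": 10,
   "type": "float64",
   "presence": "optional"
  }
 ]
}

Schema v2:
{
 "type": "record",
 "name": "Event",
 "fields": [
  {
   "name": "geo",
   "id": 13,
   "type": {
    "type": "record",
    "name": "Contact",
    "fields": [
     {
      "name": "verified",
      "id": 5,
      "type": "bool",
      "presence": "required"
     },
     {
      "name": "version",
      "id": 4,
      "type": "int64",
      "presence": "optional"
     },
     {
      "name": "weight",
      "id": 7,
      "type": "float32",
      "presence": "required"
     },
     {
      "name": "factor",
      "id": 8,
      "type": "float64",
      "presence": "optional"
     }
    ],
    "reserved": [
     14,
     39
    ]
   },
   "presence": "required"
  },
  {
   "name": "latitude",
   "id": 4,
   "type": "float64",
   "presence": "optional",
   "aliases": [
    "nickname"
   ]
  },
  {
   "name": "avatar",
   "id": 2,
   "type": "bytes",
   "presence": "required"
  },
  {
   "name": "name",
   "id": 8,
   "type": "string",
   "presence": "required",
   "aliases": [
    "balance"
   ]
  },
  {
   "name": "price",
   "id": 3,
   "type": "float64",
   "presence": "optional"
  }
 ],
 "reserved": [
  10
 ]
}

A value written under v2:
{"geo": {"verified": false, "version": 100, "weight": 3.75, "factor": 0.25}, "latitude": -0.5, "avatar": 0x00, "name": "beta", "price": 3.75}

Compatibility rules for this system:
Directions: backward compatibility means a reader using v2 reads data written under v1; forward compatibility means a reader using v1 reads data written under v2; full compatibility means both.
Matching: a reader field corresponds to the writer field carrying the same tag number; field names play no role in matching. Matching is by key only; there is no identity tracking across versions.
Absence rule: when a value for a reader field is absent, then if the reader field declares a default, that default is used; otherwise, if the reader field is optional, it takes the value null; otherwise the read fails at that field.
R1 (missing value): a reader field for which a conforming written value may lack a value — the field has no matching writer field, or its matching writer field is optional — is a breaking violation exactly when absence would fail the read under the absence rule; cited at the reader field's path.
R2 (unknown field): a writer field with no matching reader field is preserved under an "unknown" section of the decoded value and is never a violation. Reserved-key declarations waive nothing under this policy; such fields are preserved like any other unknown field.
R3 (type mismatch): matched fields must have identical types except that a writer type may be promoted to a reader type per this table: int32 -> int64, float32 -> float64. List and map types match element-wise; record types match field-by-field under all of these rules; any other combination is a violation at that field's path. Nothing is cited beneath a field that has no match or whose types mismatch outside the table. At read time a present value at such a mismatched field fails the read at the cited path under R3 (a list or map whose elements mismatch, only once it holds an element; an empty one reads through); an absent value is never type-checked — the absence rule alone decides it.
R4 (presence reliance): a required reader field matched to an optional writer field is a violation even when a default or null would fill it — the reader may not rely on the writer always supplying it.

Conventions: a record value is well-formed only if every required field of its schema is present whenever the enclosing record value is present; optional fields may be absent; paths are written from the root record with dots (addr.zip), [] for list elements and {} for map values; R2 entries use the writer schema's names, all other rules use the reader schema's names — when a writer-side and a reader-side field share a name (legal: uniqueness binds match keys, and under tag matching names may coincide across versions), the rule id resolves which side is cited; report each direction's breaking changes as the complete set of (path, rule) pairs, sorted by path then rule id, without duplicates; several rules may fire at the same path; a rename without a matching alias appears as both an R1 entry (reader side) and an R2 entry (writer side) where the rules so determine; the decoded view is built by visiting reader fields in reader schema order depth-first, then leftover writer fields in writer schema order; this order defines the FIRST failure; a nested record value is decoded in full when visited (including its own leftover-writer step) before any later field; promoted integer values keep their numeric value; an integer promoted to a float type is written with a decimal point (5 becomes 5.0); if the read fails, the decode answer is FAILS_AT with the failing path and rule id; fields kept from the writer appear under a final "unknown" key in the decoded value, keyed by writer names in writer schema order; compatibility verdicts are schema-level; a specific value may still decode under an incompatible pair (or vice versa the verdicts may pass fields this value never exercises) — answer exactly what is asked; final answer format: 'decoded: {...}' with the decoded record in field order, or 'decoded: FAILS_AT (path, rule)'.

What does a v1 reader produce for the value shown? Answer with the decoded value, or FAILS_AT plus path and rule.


decoded: FAILS_AT (geo.weight, R1)

the writer's type comes first in each Event pair
decode walk for Event under reader schema v1:
  geo.verified := false
  geo.version := 100
  read fails at geo.weight under R1 (no fill)
  => FAILS_AT (geo.weight, R1)
the other Event changes do not affect what is asked:
  removed field score from record Event (its key 10 joins the reserved list) -> fires no rule on Event under this dialect and leaves the result unchanged


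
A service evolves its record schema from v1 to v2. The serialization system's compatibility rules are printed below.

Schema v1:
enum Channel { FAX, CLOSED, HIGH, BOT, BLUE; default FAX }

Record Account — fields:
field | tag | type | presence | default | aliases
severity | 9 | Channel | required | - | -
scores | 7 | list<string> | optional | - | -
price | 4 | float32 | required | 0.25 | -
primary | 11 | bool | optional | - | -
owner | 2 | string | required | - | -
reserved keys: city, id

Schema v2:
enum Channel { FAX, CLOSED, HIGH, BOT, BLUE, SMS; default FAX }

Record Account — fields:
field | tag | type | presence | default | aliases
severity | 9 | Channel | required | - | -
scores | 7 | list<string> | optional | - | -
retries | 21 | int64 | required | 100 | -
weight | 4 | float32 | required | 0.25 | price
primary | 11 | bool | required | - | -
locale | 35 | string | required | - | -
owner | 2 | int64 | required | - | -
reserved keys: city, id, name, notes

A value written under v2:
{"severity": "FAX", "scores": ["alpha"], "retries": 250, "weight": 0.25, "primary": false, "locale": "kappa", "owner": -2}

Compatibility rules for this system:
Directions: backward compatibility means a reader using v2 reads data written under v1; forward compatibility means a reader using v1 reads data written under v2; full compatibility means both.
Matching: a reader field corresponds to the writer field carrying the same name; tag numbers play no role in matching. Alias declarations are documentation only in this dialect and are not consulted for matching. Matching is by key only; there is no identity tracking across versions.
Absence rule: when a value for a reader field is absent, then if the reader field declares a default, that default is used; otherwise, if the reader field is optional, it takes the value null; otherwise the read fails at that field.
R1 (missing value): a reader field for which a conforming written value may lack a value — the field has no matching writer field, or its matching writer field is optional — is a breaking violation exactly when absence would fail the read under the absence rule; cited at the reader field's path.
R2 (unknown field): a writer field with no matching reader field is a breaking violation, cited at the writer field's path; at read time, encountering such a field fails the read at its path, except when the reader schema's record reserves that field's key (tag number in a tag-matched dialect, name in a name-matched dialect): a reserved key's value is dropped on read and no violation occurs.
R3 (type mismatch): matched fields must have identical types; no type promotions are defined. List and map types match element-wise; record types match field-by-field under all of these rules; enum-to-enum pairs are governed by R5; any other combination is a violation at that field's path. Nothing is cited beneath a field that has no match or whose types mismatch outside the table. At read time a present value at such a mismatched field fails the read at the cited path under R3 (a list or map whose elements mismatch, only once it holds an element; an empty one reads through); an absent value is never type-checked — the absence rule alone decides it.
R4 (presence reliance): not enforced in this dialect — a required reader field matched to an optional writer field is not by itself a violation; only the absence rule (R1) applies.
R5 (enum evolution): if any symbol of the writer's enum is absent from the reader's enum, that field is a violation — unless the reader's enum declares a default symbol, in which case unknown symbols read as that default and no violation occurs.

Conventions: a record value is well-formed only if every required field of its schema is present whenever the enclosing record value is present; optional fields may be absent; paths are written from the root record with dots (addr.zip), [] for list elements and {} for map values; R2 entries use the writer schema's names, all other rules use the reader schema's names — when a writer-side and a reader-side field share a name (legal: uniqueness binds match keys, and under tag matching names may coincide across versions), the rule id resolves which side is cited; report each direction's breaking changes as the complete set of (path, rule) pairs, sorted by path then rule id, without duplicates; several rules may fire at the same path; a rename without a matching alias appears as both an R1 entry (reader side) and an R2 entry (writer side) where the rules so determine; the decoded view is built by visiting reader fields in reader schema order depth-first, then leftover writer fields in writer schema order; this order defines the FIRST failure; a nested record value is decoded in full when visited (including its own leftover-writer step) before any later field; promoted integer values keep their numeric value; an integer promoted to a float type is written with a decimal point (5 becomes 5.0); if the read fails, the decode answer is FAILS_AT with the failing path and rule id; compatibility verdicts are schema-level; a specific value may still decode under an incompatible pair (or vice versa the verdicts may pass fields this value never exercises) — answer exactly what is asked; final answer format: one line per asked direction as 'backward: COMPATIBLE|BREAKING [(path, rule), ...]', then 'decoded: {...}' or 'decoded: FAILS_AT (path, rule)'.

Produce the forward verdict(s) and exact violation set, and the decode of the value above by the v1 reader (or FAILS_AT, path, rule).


in Account below, arrows point writer -> reader
forward for Account (reader v1, writer v2):
  writer required, Channel -> Channel: reader severity maps from writer severity
  writer optional, list<string> -> list<string>: reader scores maps from writer scores
  price: no writer match
  writer required, bool -> bool: reader primary maps from writer primary
  writer required, int64 -> string: reader owner maps from writer owner
  retries (writer side), unknown to reader
  weight (writer side), unknown to reader
  locale (writer side), unknown to reader
  rule R2 violated at locale
  rule R3 violated at owner
  rule R2 violated at retries
  rule R2 violated at weight
  => 4 violation(s): forward is BREAKING for Account
decode (reader v1):
  severity := "FAX"
  scores := ["alpha"]
  price := 0.25 (absent -> default)
  primary := false
  read fails at owner under R3
  => FAILS_AT (owner, R3)
checking off the Account differences that do not matter here:
  enum Channel (field severity in record Account): symbol SMS added -> triggers nothing under Account's printed rules — same verdict
  field primary in record Account: optional changed to required -> matters only for Account's backward compatibility — outside the asked direction

forward: BREAKING [(locale, R2), (owner, R3), (retries, R2), (weight, R2)]; decoded: FAILS_AT (owner, R3)
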